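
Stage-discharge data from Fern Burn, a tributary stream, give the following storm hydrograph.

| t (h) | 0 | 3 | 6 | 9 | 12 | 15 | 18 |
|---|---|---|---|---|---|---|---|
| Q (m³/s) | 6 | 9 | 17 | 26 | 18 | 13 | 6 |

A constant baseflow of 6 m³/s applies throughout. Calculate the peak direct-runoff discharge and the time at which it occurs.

Q_p = 20.0 m³/s at t = 9 h

Subtracting baseflow gives direct-runoff ordinates: 0.0, 3.0, 11.0, 20.0, 12.0, 7.0, 0.0 m³/s.
The maximum is 20.0 m³/s, occurring at the reading for t = 9 h.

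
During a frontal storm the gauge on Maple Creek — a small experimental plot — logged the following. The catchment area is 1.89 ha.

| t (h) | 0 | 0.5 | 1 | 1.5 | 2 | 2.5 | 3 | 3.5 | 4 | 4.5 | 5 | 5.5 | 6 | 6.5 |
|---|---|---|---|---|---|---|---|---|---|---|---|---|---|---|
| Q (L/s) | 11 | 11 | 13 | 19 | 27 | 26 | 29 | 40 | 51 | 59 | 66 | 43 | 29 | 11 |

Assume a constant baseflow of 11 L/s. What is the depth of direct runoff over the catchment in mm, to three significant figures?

Direct runoff: 0.0, 0.0, 2.0, 8.0, 16.0, 15.0, 18.0, 29.0, 40.0, 48.0, 55.0, 32.0, 18.0, 0.0 L/s; ΣQ_DR = 281.0 L/s.
V = ΣQ_DR · Δt = 281.0 × 1800 s = 5.058 × 10^5 L.
Over A = 1.89 ha, depth = V / A = 26.8 mm.

d ≈ 26.8 mm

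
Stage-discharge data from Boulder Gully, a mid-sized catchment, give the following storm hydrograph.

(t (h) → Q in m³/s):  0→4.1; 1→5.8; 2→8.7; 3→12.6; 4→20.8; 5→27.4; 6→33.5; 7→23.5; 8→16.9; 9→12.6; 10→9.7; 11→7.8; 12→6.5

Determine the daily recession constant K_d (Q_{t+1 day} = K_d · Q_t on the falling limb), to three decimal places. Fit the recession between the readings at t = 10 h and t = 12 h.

Between t = 10 h and t = 12 h the flow falls from 9.7 to 6.5 m³/s over 2×1 h = 2 h.
Per-interval ratio K = (6.5/9.7)^(1/2) = 0.8186; K_d = K^(24/1) = 0.008.

K_d ≈ 0.008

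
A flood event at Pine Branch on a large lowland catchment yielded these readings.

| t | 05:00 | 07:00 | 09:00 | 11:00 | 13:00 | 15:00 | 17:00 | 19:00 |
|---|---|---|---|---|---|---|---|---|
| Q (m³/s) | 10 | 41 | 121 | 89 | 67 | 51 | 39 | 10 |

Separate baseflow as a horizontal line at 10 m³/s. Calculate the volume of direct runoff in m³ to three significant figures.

V ≈ 2.51 × 10^6 m³

Direct-runoff ordinates (Q − Q_b): 0.0, 31.0, 111.0, 79.0, 57.0, 41.0, 29.0, 0.0 m³/s.
ΣQ_DR = 348.0 m³/s.
With Δt = 2 h = 7200 s, V = ΣQ_DR · Δt = 348.0 × 7200 = 2.51 × 10^6 m³.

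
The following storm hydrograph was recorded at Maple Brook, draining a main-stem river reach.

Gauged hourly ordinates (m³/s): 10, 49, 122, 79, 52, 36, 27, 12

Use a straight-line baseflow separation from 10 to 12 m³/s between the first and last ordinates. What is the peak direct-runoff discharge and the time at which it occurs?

Q_p = 111.43 m³/s at t = 2 h

Subtracting baseflow gives direct-runoff ordinates: 0.00, 38.71, 111.43, 68.14, 40.86, 24.57, 15.29, 0.00 m³/s.
The maximum is 111.43 m³/s, occurring at the reading for t = 2 h.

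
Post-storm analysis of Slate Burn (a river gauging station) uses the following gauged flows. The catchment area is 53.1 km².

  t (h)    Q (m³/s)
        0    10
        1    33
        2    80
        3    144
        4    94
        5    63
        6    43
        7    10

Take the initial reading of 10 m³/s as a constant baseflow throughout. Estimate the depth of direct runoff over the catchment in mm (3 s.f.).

d ≈ 26.9 mm

Direct runoff: 0.0, 23.0, 70.0, 134.0, 84.0, 53.0, 33.0, 0.0 m³/s; ΣQ_DR = 397.0 m³/s.
V = ΣQ_DR · Δt = 397.0 × 3600 s = 1.429 × 10^6 m³.
Over A = 53.1 km², depth = V / A = 26.9 mm.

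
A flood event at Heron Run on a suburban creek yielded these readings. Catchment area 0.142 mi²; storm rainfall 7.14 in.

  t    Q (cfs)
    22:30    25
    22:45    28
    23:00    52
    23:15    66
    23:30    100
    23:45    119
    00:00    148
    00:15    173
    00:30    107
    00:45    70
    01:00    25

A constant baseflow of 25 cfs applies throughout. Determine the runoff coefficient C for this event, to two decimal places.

ΣQ_DR = 638.0 cfs; V = ΣQ_DR·Δt = 5.742 × 10^5 ft³.
Runoff depth d = V / A = 1.741 in.
C = d / P = 1.741 / 7.14 = 0.24.

C ≈ 0.24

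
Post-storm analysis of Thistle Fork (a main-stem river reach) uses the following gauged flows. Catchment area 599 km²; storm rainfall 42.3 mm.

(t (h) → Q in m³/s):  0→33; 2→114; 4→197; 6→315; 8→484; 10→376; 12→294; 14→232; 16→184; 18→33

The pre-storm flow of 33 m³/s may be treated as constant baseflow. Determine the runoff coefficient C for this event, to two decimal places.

ΣQ_DR = 1932 m³/s; V = ΣQ_DR·Δt = 1.391 × 10^7 m³.
Runoff depth d = V / A = 23.22 mm.
C = d / P = 23.22 / 42.3 = 0.55.

C ≈ 0.55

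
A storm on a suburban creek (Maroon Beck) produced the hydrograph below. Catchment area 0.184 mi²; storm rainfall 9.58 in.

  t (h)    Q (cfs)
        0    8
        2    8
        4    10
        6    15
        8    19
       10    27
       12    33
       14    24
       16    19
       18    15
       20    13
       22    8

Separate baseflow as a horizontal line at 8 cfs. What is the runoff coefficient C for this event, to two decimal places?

C ≈ 0.18

ΣQ_DR = 103.0 cfs; V = ΣQ_DR·Δt = 7.416 × 10^5 ft³.
Runoff depth d = V / A = 1.735 in.
C = d / P = 1.735 / 9.58 = 0.18.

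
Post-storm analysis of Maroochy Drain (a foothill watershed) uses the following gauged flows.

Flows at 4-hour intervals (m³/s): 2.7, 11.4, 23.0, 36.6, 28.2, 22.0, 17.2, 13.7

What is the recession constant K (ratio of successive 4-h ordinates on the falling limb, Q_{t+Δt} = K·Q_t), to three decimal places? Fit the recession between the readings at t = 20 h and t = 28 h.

K ≈ 0.789

Using the recession-limb readings at t = 20 h and t = 28 h: Q falls from 22.0 to 13.7 m³/s over 2 intervals.
K = (Q₂/Q₁)^(1/2) = (13.7/22.0)^(1/2) = 0.789.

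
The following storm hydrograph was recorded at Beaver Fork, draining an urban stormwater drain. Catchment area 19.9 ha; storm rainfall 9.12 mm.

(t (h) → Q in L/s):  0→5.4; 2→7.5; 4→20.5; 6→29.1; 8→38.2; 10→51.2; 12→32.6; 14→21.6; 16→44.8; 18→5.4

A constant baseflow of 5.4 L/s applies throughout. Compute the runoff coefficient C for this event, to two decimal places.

ΣQ_DR = 202.3 L/s; V = ΣQ_DR·Δt = 1.457 × 10^6 L.
Runoff depth d = V / A = 7.319 mm.
C = d / P = 7.319 / 9.12 = 0.80.

C ≈ 0.80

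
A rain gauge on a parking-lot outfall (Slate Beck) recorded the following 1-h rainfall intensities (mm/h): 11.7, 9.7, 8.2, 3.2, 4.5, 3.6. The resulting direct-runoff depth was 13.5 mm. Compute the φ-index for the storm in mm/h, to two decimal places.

φ ≈ 5.37 mm/h

Only the 3 blocks with intensity above φ contribute runoff: 11.7, 9.7, 8.2 mm/h.
Σ(I−φ)·Δt = d  ⇒  (11.7+9.7+8.2 − 3φ)·1 = 13.5
φ = (29.60 − 13.5/1) / 3 = 5.37 mm/h.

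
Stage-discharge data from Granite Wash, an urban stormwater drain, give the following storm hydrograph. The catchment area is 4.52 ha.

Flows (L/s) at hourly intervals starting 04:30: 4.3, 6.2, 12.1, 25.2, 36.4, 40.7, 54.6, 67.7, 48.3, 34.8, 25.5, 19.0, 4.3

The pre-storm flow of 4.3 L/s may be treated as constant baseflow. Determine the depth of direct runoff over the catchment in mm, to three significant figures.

Direct runoff: 0.0, 1.9, 7.8, 20.9, 32.1, 36.4, 50.3, 63.4, 44.0, 30.5, 21.2, 14.7, 0.0 L/s; ΣQ_DR = 323.2 L/s.
V = ΣQ_DR · Δt = 323.2 × 3600 s = 1.164 × 10^6 L.
Over A = 4.52 ha, depth = V / A = 25.7 mm.

d ≈ 25.7 mm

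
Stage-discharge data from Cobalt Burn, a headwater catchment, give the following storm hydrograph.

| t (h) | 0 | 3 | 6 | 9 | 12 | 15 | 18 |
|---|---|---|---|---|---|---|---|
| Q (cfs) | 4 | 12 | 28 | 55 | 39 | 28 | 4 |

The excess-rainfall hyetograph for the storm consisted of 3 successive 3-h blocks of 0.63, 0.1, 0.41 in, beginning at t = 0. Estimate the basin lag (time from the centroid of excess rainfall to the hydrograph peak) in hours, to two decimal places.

Centroid of excess rainfall: t_c = Σ P_i·t̄_i / ΣP_i = 3.9211 h (block centres at 1.5, 4.5, 7.5 h).
Hydrograph peak occurs at t = 9 h, so basin lag t_L = 9 − 3.9211 = 5.08 h.

t_L ≈ 5.08 h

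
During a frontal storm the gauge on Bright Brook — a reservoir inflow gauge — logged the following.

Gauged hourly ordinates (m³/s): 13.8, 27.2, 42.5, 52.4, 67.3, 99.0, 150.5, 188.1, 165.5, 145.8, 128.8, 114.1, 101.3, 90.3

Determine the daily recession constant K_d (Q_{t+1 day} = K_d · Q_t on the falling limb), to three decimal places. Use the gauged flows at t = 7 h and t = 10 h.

K_d ≈ 0.048

Between t = 7 h and t = 10 h the flow falls from 188.1 to 128.8 m³/s over 3×1 h = 3 h.
Per-interval ratio K = (128.8/188.1)^(1/3) = 0.8814; K_d = K^(24/1) = 0.048.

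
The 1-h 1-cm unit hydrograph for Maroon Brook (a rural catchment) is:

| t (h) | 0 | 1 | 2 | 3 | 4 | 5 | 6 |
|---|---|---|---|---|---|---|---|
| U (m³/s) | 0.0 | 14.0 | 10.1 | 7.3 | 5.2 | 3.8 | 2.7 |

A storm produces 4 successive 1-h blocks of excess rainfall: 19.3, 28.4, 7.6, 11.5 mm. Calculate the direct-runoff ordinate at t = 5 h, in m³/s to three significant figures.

By discrete convolution, Q_j = Σ (P_i / 10 mm) · U_{j−i}.
At t = 5 h (j=5): Q = (19.3/10)·3.8 + (28.4/10)·5.2 + (7.6/10)·7.3 + (11.5/10)·10.1 = 39.3 m³/s.

Q ≈ 39.3 m³/s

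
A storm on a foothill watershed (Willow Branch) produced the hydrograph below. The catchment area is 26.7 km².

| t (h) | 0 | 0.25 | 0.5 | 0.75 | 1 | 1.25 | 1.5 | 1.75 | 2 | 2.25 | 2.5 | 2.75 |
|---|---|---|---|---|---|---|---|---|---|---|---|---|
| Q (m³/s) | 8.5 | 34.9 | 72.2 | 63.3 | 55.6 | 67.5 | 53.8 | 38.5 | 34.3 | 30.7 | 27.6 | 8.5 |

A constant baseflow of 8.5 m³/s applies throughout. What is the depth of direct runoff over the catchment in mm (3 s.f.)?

Direct runoff: 0.0, 26.4, 63.7, 54.8, 47.1, 59.0, 45.3, 30.0, 25.8, 22.2, 19.1, 0.0 m³/s; ΣQ_DR = 393.4 m³/s.
V = ΣQ_DR · Δt = 393.4 × 900 s = 3.541 × 10^5 m³.
Over A = 26.7 km², depth = V / A = 13.3 mm.

d ≈ 13.3 mm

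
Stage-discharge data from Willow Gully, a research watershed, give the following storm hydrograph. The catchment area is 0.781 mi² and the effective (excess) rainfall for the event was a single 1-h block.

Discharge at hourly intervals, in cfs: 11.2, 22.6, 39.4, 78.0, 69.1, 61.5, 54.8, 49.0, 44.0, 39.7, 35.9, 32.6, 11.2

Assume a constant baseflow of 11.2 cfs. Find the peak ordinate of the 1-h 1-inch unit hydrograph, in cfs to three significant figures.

U_p ≈ 83.5 cfs

Direct runoff: 0.0, 11.4, 28.2, 66.8, 57.9, 50.3, 43.6, 37.8, 32.8, 28.5, 24.7, 21.4, 0.0 cfs; ΣQ_DR = 403.4 cfs, peak = 66.8 cfs.
Runoff depth d = ΣQ_DR·Δt / A = 403.4 × 3600 / (0.781 mi²) = 0.8004 in.
The 1-inch UH is the DRH scaled by (1 in)/d, so U_p = 66.8 × 1/0.8004 = 83.5 cfs.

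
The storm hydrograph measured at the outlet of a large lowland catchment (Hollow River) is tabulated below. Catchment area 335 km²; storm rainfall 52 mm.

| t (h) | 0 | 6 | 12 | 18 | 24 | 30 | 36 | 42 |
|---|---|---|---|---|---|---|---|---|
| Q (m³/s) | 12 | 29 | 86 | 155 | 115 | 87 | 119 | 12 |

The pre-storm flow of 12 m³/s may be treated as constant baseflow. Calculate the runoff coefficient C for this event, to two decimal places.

ΣQ_DR = 519.0 m³/s; V = ΣQ_DR·Δt = 1.121 × 10^7 m³.
Runoff depth d = V / A = 33.46 mm.
C = d / P = 33.46 / 52 = 0.64.

C ≈ 0.64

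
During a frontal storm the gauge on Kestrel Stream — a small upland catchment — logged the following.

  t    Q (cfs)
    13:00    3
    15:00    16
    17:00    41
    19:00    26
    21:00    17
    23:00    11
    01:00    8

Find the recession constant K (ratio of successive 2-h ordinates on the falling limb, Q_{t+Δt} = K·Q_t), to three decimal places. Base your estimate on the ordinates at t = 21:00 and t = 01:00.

K ≈ 0.686

Using the recession-limb readings at t = 21:00 and t = 01:00: Q falls from 17 to 8 cfs over 2 intervals.
K = (Q₂/Q₁)^(1/2) = (8/17)^(1/2) = 0.686.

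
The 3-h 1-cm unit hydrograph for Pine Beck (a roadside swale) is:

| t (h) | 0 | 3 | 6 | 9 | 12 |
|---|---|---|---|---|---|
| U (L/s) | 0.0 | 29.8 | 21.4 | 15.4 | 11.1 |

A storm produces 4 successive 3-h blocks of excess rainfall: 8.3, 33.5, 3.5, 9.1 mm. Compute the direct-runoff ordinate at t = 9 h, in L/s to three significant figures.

Q ≈ 94.9 L/s

By discrete convolution, Q_j = Σ (P_i / 10 mm) · U_{j−i}.
At t = 9 h (j=3): Q = (8.3/10)·15.4 + (33.5/10)·21.4 + (3.5/10)·29.8 + (9.1/10)·0.0 = 94.9 L/s.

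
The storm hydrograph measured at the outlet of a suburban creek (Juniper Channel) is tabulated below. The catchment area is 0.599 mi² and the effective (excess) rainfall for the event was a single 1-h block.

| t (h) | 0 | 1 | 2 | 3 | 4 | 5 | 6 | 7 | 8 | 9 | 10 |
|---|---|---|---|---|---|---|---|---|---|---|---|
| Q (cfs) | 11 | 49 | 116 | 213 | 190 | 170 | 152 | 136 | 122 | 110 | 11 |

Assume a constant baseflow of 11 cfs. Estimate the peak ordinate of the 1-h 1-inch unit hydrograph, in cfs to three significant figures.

U_p ≈ 67.4 cfs

Direct runoff: 0.0, 38.0, 105.0, 202.0, 179.0, 159.0, 141.0, 125.0, 111.0, 99.0, 0.0 cfs; ΣQ_DR = 1159 cfs, peak = 202.0 cfs.
Runoff depth d = ΣQ_DR·Δt / A = 1159 × 3600 / (0.599 mi²) = 2.998 in.
The 1-inch UH is the DRH scaled by (1 in)/d, so U_p = 202.0 × 1/2.998 = 67.4 cfs.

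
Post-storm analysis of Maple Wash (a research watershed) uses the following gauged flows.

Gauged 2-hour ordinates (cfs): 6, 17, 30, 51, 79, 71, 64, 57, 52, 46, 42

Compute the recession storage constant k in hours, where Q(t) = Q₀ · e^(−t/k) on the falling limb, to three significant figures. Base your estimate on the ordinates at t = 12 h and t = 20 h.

On the falling limb, Q drops from 64 to 42 cfs between t = 12 h and t = 20 h (Δt = 8 h).
k = −Δt / ln(Q₂/Q₁) = −8 / ln(42/64) = 19.0 h.

k ≈ 19.0 h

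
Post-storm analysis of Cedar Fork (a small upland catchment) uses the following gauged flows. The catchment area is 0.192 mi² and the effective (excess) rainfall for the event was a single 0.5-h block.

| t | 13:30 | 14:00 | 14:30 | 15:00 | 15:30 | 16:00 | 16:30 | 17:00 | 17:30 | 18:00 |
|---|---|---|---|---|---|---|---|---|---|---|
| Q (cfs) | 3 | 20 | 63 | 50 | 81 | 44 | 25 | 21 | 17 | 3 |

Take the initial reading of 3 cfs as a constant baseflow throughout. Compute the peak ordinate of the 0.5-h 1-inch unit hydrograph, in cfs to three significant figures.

U_p ≈ 65.1 cfs

Direct runoff: 0.0, 17.0, 60.0, 47.0, 78.0, 41.0, 22.0, 18.0, 14.0, 0.0 cfs; ΣQ_DR = 297.0 cfs, peak = 78.0 cfs.
Runoff depth d = ΣQ_DR·Δt / A = 297.0 × 1800 / (0.192 mi²) = 1.199 in.
The 1-inch UH is the DRH scaled by (1 in)/d, so U_p = 78.0 × 1/1.199 = 65.1 cfs.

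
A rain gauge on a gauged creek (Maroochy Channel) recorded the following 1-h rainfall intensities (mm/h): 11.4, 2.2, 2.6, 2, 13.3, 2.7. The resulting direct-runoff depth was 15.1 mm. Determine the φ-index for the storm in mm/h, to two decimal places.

φ ≈ 4.80 mm/h

Only the 2 blocks with intensity above φ contribute runoff: 11.4, 13.3 mm/h.
Σ(I−φ)·Δt = d  ⇒  (11.4+13.3 − 2φ)·1 = 15.1
φ = (24.70 − 15.1/1) / 2 = 4.80 mm/h.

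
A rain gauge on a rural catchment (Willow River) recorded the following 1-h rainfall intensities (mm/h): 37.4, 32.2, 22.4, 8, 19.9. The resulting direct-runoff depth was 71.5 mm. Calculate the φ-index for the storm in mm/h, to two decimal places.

φ ≈ 10.10 mm/h

Only the 4 blocks with intensity above φ contribute runoff: 37.4, 32.2, 22.4, 19.9 mm/h.
Σ(I−φ)·Δt = d  ⇒  (37.4+32.2+22.4+19.9 − 4φ)·1 = 71.5
φ = (111.9 − 71.5/1) / 4 = 10.10 mm/h.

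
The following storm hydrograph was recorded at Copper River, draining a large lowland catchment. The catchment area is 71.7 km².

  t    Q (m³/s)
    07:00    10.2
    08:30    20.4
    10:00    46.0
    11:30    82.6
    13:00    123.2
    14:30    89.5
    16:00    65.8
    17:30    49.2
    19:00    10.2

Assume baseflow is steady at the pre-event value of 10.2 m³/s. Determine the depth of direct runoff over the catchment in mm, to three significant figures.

Direct runoff: 0.0, 10.2, 35.8, 72.4, 113.0, 79.3, 55.6, 39.0, 0.0 m³/s; ΣQ_DR = 405.3 m³/s.
V = ΣQ_DR · Δt = 405.3 × 5400 s = 2.189 × 10^6 m³.
Over A = 71.7 km², depth = V / A = 30.5 mm.

d ≈ 30.5 mm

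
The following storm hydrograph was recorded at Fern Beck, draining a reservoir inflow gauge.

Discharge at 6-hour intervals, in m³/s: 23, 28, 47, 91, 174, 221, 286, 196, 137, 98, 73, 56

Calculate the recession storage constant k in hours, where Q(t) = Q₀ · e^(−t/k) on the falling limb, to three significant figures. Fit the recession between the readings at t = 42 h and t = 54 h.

k ≈ 17.3 h

On the falling limb, Q drops from 196 to 98 m³/s between t = 42 h and t = 54 h (Δt = 12 h).
k = −Δt / ln(Q₂/Q₁) = −12 / ln(98/196) = 17.3 h.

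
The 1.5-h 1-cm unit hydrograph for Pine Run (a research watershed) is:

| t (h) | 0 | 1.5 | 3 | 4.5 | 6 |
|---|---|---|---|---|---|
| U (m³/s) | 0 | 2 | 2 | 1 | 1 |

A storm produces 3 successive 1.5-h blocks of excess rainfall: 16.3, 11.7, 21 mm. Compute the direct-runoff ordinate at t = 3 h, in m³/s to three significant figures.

By discrete convolution, Q_j = Σ (P_i / 10 mm) · U_{j−i}.
At t = 3 h (j=2): Q = (16.3/10)·2 + (11.7/10)·2 + (21/10)·0 = 5.60 m³/s.

Q ≈ 5.60 m³/s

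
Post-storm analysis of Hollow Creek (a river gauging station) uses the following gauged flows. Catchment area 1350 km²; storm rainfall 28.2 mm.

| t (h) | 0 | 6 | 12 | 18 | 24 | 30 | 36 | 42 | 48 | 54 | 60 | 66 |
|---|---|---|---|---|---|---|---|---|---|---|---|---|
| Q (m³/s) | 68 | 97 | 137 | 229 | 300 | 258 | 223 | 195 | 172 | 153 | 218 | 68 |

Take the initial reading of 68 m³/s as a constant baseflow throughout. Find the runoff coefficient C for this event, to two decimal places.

C ≈ 0.74

ΣQ_DR = 1302 m³/s; V = ΣQ_DR·Δt = 2.812 × 10^7 m³.
Runoff depth d = V / A = 20.83 mm.
C = d / P = 20.83 / 28.2 = 0.74.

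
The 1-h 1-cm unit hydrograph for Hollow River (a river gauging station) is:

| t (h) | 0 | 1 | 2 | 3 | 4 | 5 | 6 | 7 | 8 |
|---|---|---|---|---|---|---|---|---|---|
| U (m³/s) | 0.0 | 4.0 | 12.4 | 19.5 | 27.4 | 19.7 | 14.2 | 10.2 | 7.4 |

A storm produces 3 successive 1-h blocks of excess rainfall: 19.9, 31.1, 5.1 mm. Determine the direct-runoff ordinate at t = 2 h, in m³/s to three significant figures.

By discrete convolution, Q_j = Σ (P_i / 10 mm) · U_{j−i}.
At t = 2 h (j=2): Q = (19.9/10)·12.4 + (31.1/10)·4.0 + (5.1/10)·0.0 = 37.1 m³/s.

Q ≈ 37.1 m³/s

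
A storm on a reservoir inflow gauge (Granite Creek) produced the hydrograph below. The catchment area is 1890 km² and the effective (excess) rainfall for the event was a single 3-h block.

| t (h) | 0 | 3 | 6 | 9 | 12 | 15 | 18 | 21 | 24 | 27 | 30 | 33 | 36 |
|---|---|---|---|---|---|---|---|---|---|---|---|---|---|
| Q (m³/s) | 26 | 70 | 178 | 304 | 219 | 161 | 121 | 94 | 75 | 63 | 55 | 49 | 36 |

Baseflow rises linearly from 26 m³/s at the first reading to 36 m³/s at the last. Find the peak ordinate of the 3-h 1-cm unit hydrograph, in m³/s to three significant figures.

Direct runoff: 0.00, 43.17, 150.33, 275.50, 189.67, 130.83, 90.00, 62.17, 42.33, 29.50, 20.67, 13.83, 0.00 m³/s; ΣQ_DR = 1048 m³/s, peak = 275.50 m³/s.
Runoff depth d = ΣQ_DR·Δt / A = 1048 × 10800 / (1890 km²) = 5.989 mm.
The 1-cm UH is the DRH scaled by (10 mm)/d, so U_p = 275.50 × 10/5.989 = 460 m³/s.

U_p ≈ 460 m³/s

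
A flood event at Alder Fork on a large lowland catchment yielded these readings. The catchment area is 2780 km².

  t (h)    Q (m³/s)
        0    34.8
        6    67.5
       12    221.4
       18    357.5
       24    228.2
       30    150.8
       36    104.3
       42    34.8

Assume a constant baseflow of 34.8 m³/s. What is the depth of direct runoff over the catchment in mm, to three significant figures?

Direct runoff: 0.0, 32.7, 186.6, 322.7, 193.4, 116.0, 69.5, 0.0 m³/s; ΣQ_DR = 920.9 m³/s.
V = ΣQ_DR · Δt = 920.9 × 21600 s = 1.989 × 10^7 m³.
Over A = 2780 km², depth = V / A = 7.16 mm.

d ≈ 7.16 mm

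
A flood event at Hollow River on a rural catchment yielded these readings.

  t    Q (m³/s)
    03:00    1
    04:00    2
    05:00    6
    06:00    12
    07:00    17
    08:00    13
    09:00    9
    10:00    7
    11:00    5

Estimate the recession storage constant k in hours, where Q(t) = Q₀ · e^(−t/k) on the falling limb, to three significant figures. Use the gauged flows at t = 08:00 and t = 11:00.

On the falling limb, Q drops from 13 to 5 m³/s between t = 08:00 and t = 11:00 (Δt = 3 h).
k = −Δt / ln(Q₂/Q₁) = −3 / ln(5/13) = 3.14 h.

k ≈ 3.14 h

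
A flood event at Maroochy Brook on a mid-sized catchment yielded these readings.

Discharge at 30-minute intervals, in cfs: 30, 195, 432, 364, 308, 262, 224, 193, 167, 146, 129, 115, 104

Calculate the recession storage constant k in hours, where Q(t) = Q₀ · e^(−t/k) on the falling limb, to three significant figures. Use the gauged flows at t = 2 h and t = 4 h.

k ≈ 3.27 h

On the falling limb, Q drops from 308 to 167 cfs between t = 2 h and t = 4 h (Δt = 2 h).
k = −Δt / ln(Q₂/Q₁) = −2 / ln(167/308) = 3.27 h.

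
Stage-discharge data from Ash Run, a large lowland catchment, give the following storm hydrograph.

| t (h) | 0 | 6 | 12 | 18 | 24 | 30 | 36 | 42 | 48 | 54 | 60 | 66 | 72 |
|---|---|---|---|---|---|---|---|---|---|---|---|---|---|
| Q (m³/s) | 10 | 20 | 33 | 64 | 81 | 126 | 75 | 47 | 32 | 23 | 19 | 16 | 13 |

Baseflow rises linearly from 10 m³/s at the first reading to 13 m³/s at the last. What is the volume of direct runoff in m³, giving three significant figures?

V ≈ 8.85 × 10^6 m³

Direct-runoff ordinates (Q − Q_b): 0.00, 9.75, 22.50, 53.25, 70.00, 114.75, 63.50, 35.25, 20.00, 10.75, 6.50, 3.25, 0.00 m³/s.
ΣQ_DR = 409.5 m³/s.
With Δt = 6 h = 21600 s, V = ΣQ_DR · Δt = 409.5 × 21600 = 8.85 × 10^6 m³.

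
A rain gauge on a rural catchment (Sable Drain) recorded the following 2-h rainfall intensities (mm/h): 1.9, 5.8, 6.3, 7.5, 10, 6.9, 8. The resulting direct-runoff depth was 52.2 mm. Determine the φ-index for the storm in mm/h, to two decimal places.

Only the 6 blocks with intensity above φ contribute runoff: 5.8, 6.3, 7.5, 10, 6.9, 8 mm/h.
Σ(I−φ)·Δt = d  ⇒  (5.8+6.3+7.5+10+6.9+8 − 6φ)·2 = 52.2
φ = (44.50 − 52.2/2) / 6 = 3.07 mm/h.

φ ≈ 3.07 mm/h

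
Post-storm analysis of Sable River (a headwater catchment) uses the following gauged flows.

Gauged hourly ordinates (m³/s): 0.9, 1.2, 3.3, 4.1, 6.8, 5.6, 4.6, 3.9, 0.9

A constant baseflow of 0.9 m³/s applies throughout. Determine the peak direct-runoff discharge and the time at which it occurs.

Subtracting baseflow gives direct-runoff ordinates: 0.0, 0.3, 2.4, 3.2, 5.9, 4.7, 3.7, 3.0, 0.0 m³/s.
The maximum is 5.9 m³/s, occurring at the reading for t = 4 h.

Q_p = 5.9 m³/s at t = 4 h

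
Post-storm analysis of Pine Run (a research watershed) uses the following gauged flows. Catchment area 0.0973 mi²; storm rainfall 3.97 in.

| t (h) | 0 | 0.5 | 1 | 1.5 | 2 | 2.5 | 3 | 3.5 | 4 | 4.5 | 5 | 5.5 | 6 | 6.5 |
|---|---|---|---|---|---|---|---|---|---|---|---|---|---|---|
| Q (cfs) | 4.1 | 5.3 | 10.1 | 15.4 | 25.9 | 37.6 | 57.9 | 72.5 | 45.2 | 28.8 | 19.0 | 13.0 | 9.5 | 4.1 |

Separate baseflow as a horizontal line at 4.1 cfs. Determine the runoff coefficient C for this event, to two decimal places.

C ≈ 0.58

ΣQ_DR = 291.0 cfs; V = ΣQ_DR·Δt = 5.238 × 10^5 ft³.
Runoff depth d = V / A = 2.317 in.
C = d / P = 2.317 / 3.97 = 0.58.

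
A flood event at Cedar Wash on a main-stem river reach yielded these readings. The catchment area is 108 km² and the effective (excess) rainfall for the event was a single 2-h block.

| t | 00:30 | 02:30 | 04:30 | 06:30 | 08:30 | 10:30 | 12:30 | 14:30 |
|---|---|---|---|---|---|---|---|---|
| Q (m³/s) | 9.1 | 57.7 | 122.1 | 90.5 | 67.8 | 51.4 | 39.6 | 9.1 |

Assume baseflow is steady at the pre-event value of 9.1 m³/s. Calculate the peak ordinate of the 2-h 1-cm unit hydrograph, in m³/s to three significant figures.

U_p ≈ 45.3 m³/s

Direct runoff: 0.0, 48.6, 113.0, 81.4, 58.7, 42.3, 30.5, 0.0 m³/s; ΣQ_DR = 374.5 m³/s, peak = 113.0 m³/s.
Runoff depth d = ΣQ_DR·Δt / A = 374.5 × 7200 / (108 km²) = 24.97 mm.
The 1-cm UH is the DRH scaled by (10 mm)/d, so U_p = 113.0 × 10/24.97 = 45.3 m³/s.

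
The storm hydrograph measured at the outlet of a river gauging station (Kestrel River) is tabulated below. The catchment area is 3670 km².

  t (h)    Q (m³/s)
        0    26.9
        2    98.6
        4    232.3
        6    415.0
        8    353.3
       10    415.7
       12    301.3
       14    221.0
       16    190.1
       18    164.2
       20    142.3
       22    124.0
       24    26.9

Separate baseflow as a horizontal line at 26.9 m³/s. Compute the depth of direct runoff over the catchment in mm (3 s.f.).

Direct runoff: 0.0, 71.7, 205.4, 388.1, 326.4, 388.8, 274.4, 194.1, 163.2, 137.3, 115.4, 97.1, 0.0 m³/s; ΣQ_DR = 2362 m³/s.
V = ΣQ_DR · Δt = 2362 × 7200 s = 1.701 × 10^7 m³.
Over A = 3670 km², depth = V / A = 4.63 mm.

d ≈ 4.63 mm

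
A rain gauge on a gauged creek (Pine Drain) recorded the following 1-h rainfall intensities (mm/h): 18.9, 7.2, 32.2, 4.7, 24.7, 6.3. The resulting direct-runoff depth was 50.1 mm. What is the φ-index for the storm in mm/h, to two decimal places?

φ ≈ 8.57 mm/h

Only the 3 blocks with intensity above φ contribute runoff: 18.9, 32.2, 24.7 mm/h.
Σ(I−φ)·Δt = d  ⇒  (18.9+32.2+24.7 − 3φ)·1 = 50.1
φ = (75.80 − 50.1/1) / 3 = 8.57 mm/h.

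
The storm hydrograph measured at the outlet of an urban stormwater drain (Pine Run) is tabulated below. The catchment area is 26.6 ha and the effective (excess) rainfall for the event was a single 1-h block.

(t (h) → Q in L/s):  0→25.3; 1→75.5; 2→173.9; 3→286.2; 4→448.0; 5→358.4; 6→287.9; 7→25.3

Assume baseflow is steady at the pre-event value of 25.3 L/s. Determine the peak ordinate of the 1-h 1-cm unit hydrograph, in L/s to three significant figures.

Direct runoff: 0.0, 50.2, 148.6, 260.9, 422.7, 333.1, 262.6, 0.0 L/s; ΣQ_DR = 1478 L/s, peak = 422.7 L/s.
Runoff depth d = ΣQ_DR·Δt / A = 1478 × 3600 / (26.6 ha) = 20.00 mm.
The 1-cm UH is the DRH scaled by (10 mm)/d, so U_p = 422.7 × 10/20.00 = 211 L/s.

U_p ≈ 211 L/s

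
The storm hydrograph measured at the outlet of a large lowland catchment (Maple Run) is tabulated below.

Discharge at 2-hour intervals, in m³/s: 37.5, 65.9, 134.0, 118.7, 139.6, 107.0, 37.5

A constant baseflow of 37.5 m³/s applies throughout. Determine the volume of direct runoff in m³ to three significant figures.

Direct-runoff ordinates (Q − Q_b): 0.0, 28.4, 96.5, 81.2, 102.1, 69.5, 0.0 m³/s.
ΣQ_DR = 377.7 m³/s.
With Δt = 2 h = 7200 s, V = ΣQ_DR · Δt = 377.7 × 7200 = 2.72 × 10^6 m³.

V ≈ 2.72 × 10^6 m³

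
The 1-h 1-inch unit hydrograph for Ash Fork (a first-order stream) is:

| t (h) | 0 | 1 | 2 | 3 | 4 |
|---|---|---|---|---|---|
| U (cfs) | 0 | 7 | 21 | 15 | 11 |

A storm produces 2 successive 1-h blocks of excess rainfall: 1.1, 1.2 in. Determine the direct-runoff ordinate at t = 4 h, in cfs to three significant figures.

By discrete convolution, Q_j = Σ (P_i / 1 in) · U_{j−i}.
At t = 4 h (j=4): Q = (1.1/1)·11 + (1.2/1)·15 = 30.1 cfs.

Q ≈ 30.1 cfs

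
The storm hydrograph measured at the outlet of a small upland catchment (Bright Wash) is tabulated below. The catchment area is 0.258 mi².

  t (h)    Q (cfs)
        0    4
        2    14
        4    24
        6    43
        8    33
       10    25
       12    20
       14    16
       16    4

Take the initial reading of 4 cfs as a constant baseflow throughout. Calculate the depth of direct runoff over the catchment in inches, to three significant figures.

Direct runoff: 0.0, 10.0, 20.0, 39.0, 29.0, 21.0, 16.0, 12.0, 0.0 cfs; ΣQ_DR = 147.0 cfs.
V = ΣQ_DR · Δt = 147.0 × 7200 s = 1.058 × 10^6 ft³.
Over A = 0.258 mi², depth = V / A = 1.77 in.

d ≈ 1.77 in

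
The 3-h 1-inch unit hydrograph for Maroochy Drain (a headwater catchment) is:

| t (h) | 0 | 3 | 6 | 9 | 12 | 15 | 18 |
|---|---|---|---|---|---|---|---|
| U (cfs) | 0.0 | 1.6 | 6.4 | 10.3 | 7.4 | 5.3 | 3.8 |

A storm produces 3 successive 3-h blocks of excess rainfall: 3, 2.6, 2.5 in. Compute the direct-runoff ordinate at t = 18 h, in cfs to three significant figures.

Q ≈ 43.7 cfs

By discrete convolution, Q_j = Σ (P_i / 1 in) · U_{j−i}.
At t = 18 h (j=6): Q = (3/1)·3.8 + (2.6/1)·5.3 + (2.5/1)·7.4 = 43.7 cfs.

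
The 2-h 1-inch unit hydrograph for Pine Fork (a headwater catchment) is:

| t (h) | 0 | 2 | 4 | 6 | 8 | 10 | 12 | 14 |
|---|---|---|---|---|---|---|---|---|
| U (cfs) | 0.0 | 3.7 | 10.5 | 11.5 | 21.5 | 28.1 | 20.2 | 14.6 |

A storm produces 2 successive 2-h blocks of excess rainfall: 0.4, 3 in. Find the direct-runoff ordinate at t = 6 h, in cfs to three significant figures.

Q ≈ 36.1 cfs

By discrete convolution, Q_j = Σ (P_i / 1 in) · U_{j−i}.
At t = 6 h (j=3): Q = (0.4/1)·11.5 + (3/1)·10.5 = 36.1 cfs.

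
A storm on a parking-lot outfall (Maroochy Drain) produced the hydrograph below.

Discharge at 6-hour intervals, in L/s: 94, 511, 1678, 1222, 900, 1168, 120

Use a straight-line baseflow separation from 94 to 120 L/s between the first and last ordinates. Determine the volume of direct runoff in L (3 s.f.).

Direct-runoff ordinates (Q − Q_b): 0.00, 412.67, 1575.33, 1115.00, 788.67, 1052.33, 0.00 L/s.
ΣQ_DR = 4944 L/s.
With Δt = 6 h = 21600 s, V = ΣQ_DR · Δt = 4944 × 21600 = 1.07 × 10^8 L.

V ≈ 1.07 × 10^8 L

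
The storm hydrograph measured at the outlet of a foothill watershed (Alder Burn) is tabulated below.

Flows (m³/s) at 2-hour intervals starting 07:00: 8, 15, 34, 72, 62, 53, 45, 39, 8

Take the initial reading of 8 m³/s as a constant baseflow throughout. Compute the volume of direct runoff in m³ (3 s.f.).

Direct-runoff ordinates (Q − Q_b): 0.0, 7.0, 26.0, 64.0, 54.0, 45.0, 37.0, 31.0, 0.0 m³/s.
ΣQ_DR = 264.0 m³/s.
With Δt = 2 h = 7200 s, V = ΣQ_DR · Δt = 264.0 × 7200 = 1.90 × 10^6 m³.

V ≈ 1.90 × 10^6 m³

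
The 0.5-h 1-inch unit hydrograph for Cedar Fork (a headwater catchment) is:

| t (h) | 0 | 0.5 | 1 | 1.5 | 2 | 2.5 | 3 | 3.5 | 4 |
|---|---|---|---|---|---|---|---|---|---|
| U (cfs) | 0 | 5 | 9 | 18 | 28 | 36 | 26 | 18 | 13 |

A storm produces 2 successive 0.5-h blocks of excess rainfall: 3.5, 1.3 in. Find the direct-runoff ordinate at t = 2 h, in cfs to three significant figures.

Q ≈ 121 cfs

By discrete convolution, Q_j = Σ (P_i / 1 in) · U_{j−i}.
At t = 2 h (j=4): Q = (3.5/1)·28 + (1.3/1)·18 = 121 cfs.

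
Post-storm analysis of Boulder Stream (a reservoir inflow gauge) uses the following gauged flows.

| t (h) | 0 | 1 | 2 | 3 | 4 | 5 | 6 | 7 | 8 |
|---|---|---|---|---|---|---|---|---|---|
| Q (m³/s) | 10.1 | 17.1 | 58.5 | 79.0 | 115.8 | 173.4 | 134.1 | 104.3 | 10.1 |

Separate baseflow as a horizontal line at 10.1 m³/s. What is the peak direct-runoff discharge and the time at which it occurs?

Subtracting baseflow gives direct-runoff ordinates: 0.0, 7.0, 48.4, 68.9, 105.7, 163.3, 124.0, 94.2, 0.0 m³/s.
The maximum is 163.3 m³/s, occurring at the reading for t = 5 h.

Q_p = 163.3 m³/s at t = 5 h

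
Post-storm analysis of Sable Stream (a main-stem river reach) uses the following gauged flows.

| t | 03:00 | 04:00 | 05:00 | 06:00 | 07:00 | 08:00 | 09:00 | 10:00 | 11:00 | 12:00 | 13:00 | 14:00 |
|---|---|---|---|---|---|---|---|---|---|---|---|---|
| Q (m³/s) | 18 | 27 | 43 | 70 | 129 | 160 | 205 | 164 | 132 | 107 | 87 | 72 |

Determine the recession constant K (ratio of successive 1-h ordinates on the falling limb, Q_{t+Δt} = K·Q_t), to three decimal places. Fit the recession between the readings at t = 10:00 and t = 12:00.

K ≈ 0.808

Using the recession-limb readings at t = 10:00 and t = 12:00: Q falls from 164 to 107 m³/s over 2 intervals.
K = (Q₂/Q₁)^(1/2) = (107/164)^(1/2) = 0.808.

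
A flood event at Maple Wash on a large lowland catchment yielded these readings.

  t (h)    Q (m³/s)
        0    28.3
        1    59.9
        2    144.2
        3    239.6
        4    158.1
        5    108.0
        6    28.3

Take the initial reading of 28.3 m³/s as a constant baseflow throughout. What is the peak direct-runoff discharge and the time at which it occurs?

Subtracting baseflow gives direct-runoff ordinates: 0.0, 31.6, 115.9, 211.3, 129.8, 79.7, 0.0 m³/s.
The maximum is 211.3 m³/s, occurring at the reading for t = 3 h.

Q_p = 211.3 m³/s at t = 3 h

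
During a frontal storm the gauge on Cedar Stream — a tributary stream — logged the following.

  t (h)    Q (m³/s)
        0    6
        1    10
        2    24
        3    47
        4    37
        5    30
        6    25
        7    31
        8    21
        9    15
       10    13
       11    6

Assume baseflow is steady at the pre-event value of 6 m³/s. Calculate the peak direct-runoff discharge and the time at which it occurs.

Q_p = 41.0 m³/s at t = 3 h

Subtracting baseflow gives direct-runoff ordinates: 0.0, 4.0, 18.0, 41.0, 31.0, 24.0, 19.0, 25.0, 15.0, 9.0, 7.0, 0.0 m³/s.
The maximum is 41.0 m³/s, occurring at the reading for t = 3 h.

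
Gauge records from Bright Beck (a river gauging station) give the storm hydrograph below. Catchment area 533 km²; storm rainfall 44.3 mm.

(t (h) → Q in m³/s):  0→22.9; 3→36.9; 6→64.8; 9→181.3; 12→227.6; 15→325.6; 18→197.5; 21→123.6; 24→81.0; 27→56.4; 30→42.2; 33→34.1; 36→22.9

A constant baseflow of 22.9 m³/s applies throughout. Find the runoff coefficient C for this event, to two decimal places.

C ≈ 0.51

ΣQ_DR = 1119 m³/s; V = ΣQ_DR·Δt = 1.209 × 10^7 m³.
Runoff depth d = V / A = 22.68 mm.
C = d / P = 22.68 / 44.3 = 0.51.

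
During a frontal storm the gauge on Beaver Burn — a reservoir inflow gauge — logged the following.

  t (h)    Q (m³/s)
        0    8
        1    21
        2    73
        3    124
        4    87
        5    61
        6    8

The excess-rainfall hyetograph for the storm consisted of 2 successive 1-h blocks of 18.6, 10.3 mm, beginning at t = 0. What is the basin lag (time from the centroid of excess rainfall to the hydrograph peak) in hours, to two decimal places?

t_L ≈ 2.14 h

Centroid of excess rainfall: t_c = Σ P_i·t̄_i / ΣP_i = 0.8564 h (block centres at 0.5, 1.5 h).
Hydrograph peak occurs at t = 3 h, so basin lag t_L = 3 − 0.8564 = 2.14 h.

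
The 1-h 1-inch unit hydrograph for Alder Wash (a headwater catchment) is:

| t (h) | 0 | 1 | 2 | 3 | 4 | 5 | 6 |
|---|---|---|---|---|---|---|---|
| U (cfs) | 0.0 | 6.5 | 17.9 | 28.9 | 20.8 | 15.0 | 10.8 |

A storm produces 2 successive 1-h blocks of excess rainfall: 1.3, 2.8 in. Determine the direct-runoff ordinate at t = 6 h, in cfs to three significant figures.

Q ≈ 56.0 cfs

By discrete convolution, Q_j = Σ (P_i / 1 in) · U_{j−i}.
At t = 6 h (j=6): Q = (1.3/1)·10.8 + (2.8/1)·15.0 = 56.0 cfs.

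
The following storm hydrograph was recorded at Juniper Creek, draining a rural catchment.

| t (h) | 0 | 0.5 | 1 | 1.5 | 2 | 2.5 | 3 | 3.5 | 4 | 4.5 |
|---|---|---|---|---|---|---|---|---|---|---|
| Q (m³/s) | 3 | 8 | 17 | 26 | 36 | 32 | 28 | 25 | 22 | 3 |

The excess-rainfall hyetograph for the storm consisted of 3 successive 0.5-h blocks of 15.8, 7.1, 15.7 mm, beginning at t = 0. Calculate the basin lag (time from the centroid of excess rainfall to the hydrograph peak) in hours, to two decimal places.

t_L ≈ 1.25 h

Centroid of excess rainfall: t_c = Σ P_i·t̄_i / ΣP_i = 0.7487 h (block centres at 0.25, 0.75, 1.25 h).
Hydrograph peak occurs at t = 2 h, so basin lag t_L = 2 − 0.7487 = 1.25 h.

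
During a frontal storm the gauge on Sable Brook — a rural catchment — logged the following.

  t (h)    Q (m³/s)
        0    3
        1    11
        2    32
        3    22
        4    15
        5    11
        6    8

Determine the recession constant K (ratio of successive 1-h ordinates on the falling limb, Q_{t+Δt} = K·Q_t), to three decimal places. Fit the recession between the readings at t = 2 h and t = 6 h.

K ≈ 0.707

Using the recession-limb readings at t = 2 h and t = 6 h: Q falls from 32 to 8 m³/s over 4 intervals.
K = (Q₂/Q₁)^(1/4) = (8/32)^(1/4) = 0.707.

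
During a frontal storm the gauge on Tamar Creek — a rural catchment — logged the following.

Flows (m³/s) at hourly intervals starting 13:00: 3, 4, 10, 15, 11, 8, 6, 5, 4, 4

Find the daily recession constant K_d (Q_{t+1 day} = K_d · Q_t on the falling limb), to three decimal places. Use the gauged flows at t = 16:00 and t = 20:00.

K_d ≈ 0.001

Between t = 16:00 and t = 20:00 the flow falls from 15 to 5 m³/s over 4×1 h = 4 h.
Per-interval ratio K = (5/15)^(1/4) = 0.7598; K_d = K^(24/1) = 0.001.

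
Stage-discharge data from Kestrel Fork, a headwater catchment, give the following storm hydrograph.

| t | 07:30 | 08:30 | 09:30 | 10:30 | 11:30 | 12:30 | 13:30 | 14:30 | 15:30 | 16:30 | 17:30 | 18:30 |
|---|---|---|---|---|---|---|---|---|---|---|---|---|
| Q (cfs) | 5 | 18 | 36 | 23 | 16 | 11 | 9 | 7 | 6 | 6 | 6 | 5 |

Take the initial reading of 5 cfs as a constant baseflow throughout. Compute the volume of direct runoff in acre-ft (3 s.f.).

Direct-runoff ordinates (Q − Q_b): 0.0, 13.0, 31.0, 18.0, 11.0, 6.0, 4.0, 2.0, 1.0, 1.0, 1.0, 0.0 cfs.
ΣQ_DR = 88.00 cfs.
With Δt = 1 h = 3600 s, V = ΣQ_DR · Δt = 88.00 × 3600 = 3.17 × 10^5 ft³ = 7.27 acre-ft.

V ≈ 7.27 acre-ft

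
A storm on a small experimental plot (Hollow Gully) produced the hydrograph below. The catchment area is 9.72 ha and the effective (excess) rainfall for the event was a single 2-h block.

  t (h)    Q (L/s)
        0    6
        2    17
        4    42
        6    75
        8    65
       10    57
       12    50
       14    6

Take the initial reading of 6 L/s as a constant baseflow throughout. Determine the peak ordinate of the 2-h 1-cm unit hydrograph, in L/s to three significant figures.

Direct runoff: 0.0, 11.0, 36.0, 69.0, 59.0, 51.0, 44.0, 0.0 L/s; ΣQ_DR = 270.0 L/s, peak = 69.0 L/s.
Runoff depth d = ΣQ_DR·Δt / A = 270.0 × 7200 / (9.72 ha) = 20.00 mm.
The 1-cm UH is the DRH scaled by (10 mm)/d, so U_p = 69.0 × 10/20.00 = 34.5 L/s.

U_p ≈ 34.5 L/s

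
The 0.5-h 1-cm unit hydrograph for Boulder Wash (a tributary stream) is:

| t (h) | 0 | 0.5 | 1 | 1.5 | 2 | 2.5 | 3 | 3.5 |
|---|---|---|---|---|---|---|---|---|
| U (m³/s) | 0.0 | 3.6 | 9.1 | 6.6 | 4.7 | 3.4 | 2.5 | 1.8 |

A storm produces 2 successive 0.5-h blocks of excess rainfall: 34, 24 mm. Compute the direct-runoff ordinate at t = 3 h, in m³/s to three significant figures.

By discrete convolution, Q_j = Σ (P_i / 10 mm) · U_{j−i}.
At t = 3 h (j=6): Q = (34/10)·2.5 + (24/10)·3.4 = 16.7 m³/s.

Q ≈ 16.7 m³/s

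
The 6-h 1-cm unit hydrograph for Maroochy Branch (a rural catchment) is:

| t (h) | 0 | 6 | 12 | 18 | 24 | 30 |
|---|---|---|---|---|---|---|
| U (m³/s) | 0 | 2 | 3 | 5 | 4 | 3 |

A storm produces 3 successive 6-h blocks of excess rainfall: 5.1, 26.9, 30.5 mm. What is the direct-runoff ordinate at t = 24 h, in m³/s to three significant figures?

Q ≈ 24.6 m³/s

By discrete convolution, Q_j = Σ (P_i / 10 mm) · U_{j−i}.
At t = 24 h (j=4): Q = (5.1/10)·4 + (26.9/10)·5 + (30.5/10)·3 = 24.6 m³/s.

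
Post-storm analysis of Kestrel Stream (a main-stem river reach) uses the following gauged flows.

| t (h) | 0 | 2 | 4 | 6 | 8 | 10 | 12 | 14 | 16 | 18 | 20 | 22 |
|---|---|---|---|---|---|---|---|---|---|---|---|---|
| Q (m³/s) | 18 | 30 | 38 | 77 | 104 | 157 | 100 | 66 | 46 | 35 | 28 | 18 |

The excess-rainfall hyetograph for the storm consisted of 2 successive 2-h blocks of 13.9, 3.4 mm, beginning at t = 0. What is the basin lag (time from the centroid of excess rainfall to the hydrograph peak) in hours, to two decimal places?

t_L ≈ 8.61 h

Centroid of excess rainfall: t_c = Σ P_i·t̄_i / ΣP_i = 1.3931 h (block centres at 1, 3 h).
Hydrograph peak occurs at t = 10 h, so basin lag t_L = 10 − 1.3931 = 8.61 h.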